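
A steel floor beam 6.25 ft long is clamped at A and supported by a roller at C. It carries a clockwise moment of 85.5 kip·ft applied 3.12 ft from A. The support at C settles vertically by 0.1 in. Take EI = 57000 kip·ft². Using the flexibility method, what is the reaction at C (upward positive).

R_C = 9.537 kip

Remove the prop at C; the released (primary) structure is a cantilever built in at A.
Downward deflection at the released point C due to the loads:
  clockwise couple 85.5 at a = 3.12: M₀a(2L − a)/(2EI) = 1251/EI
Tip deflection under a unit load at C: L³/(3EI) = 81.38/EI.
With EI = 57000 kip·ft²: δ_0 = 0.021949 ft and δ_{CC} = 0.001428 ft/kip.
Compatibility — the beam at C must follow the support down by 0.008333 ft: δ_0 − R_C·δ_{CC} = 0.008333, so R_C = (0.021949 − 0.008333)/0.001428 = 9.537 kip.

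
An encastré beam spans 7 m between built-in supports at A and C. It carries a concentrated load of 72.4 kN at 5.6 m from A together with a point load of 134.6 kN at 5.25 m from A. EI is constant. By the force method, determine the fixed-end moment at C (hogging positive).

M_C = 197.4 kN·m

Take the two fixed-end moments M_A, M_C as redundants; the released structure is the simple span AC.
End rotations of the released simple span under the applied load (×1/EI):
  at A: point load 72.4 at a = 5.6: Pab(L + b)/(6LEI) = 113.5/EI
  at C: point load 72.4 at a = 5.6: Pab(L + a)/(6LEI) = 170.3/EI
  at A: point load 134.6 at a = 5.25: Pab(L + b)/(6LEI) = 257.6/EI
  at C: point load 134.6 at a = 5.25: Pab(L + a)/(6LEI) = 360.7/EI
  θ_A0 = 371.2/EI,  θ_C0 = 531/EI
Flexibility coefficients: a unit moment at one end gives L/(3EI) there and L/(6EI) at the far end, so f₁₁ = f₂₂ = 2.333/EI and f₁₂ = f₂₁ = 1.167/EI.
Compatibility — zero rotation at each built-in end:
  2.333 M_A + 1.167 M_C = 371.2
  1.167 M_A + 2.333 M_C = 531
Solving the pair gives M_A = 60.38 kN·m and M_C = 197.4 kN·m (hogging).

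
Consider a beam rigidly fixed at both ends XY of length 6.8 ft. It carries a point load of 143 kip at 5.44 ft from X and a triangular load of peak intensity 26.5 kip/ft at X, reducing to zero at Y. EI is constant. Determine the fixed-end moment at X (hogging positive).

Release both end moments; the primary structure is a simply-supported span XY with redundants M_X and M_Y.
End rotations of the released simple span under the applied load (×1/EI):
  at X: point load 143 at a = 5.44: Pab(L + b)/(6LEI) = 211.6/EI
  at Y: point load 143 at a = 5.44: Pab(L + a)/(6LEI) = 317.4/EI
  at X: triangular load, peak 26.5: w₀L³/(45EI) = 185.2/EI
  at Y: triangular load, peak 26.5: 7w₀L³/(360EI) = 162/EI
  θ_X0 = 396.8/EI,  θ_Y0 = 479.4/EI
Flexibility coefficients: a unit moment at one end gives L/(3EI) there and L/(6EI) at the far end, so f₁₁ = f₂₂ = 2.267/EI and f₁₂ = f₂₁ = 1.133/EI.
Compatibility — zero rotation at each built-in end:
  2.267 M_X + 1.133 M_Y = 396.8
  1.133 M_X + 2.267 M_Y = 479.4
Solving the pair gives M_X = 92.38 kip·ft and M_Y = 165.3 kip·ft (hogging).

M_X = 92.38 kip·ft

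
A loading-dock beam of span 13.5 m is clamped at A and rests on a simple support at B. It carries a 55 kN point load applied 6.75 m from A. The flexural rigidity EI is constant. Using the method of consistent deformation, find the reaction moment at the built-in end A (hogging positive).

M_A = 139.2 kN·m

Choose R_B as the redundant. The primary structure is the cantilever fixed at A.
Deflection at B on the released cantilever, summing each load's contribution:
  point load 55 at a = 6.75: Pa²(3L − a)/(6EI) = 14096/EI
Tip deflection under a unit load at B: L³/(3EI) = 820.1/EI.
Compatibility at B: δ_0 − R_B·δ_{BB} = 0, so R_B = 14096/820.1 = 17.19 kN.
Moment equilibrium about A: M_A = Σ(load moments about A) − R_B·L = 371.2 − 17.19×13.5 = 139.2 kN·m.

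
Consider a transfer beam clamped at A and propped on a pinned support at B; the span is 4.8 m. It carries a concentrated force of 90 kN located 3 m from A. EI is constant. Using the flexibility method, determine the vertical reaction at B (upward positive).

Choose R_B as the redundant. The primary structure is the cantilever fixed at A.
Free-end deflection of the primary structure under the applied loading (downward +):
  point load 90 at a = 3: Pa²(3L − a)/(6EI) = 1539/EI
Flexibility coefficient — unit upward force at B: δ_{BB} = L³/(3EI) = 36.86/EI.
The prop prevents deflection at B: R_B = δ_0/δ_{BB} = 1539/36.86 = 41.75 kN.

R_B = 41.75 kN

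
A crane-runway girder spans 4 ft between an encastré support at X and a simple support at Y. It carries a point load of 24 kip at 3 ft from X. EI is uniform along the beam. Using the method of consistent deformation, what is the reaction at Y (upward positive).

R_Y = 15.19 kip

Remove the prop at Y; the released (primary) structure is a cantilever built in at X.
Downward deflection at the released point Y due to the loads:
  point load 24 at a = 3: Pa²(3L − a)/(6EI) = 324/EI
Tip deflection under a unit load at Y: L³/(3EI) = 21.33/EI.
Compatibility at Y: δ_0 − R_Y·δ_{YY} = 0, so R_Y = 324/21.33 = 15.19 kip.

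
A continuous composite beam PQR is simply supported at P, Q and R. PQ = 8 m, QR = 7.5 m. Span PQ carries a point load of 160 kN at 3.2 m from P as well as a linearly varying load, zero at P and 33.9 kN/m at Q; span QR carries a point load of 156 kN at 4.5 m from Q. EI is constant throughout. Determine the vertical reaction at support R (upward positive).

Take M_Q as the redundant. Released structure: two simple spans PQ and QR with a hinge at Q.
Rotations at Q on the released spans (each span's end-slope, ×1/EI):
  span PQ: point load 160 at a = 3.2: Pab(L + a)/(6LEI) = 573.4/EI
  span PQ: triangular load, peak 33.9: w₀L³/(45EI) = 385.7/EI
  span QR: point load 156 at a = 4.5: Pab(L + b)/(6LEI) = 491.4/EI
  relative rotation θ_0 = (959.1 + 491.4)/EI = 1451/EI
A unit hogging moment at Q produces rotation L₁/(3EI) + L₂/(3EI) = 5.167/EI.
Compatibility: M_Q·(L₁+L₂)/(3EI) = θ_0, giving M_Q = 280.8 kN·m (hogging).
Span QR, ΣM about R: R_Q^{QR}·7.5 = 468 + 280.8, so R_Q^{QR} = 99.83 kN and R_R = 156 − 99.83 = 56.17 kN.

R_R = 56.17 kN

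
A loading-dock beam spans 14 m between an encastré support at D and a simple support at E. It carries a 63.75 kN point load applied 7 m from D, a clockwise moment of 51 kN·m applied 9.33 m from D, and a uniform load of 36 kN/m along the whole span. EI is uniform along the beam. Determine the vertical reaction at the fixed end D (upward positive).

Choose R_E as the redundant. The primary structure is the cantilever fixed at D.
Deflection at E on the released cantilever, summing each load's contribution:
  point load 63.75 at a = 7: Pa²(3L − a)/(6EI) = 18222/EI
  clockwise couple 51 at a = 9.33: M₀a(2L − a)/(2EI) = 4442/EI
  UDL 36: wL⁴/(8EI) = 172872/EI
  δ_0 = 195536/EI
Flexibility coefficient — unit upward force at E: δ_{EE} = L³/(3EI) = 914.7/EI.
Compatibility at E: δ_0 − R_E·δ_{EE} = 0, so R_E = 195536/914.7 = 213.8 kN.
Vertical equilibrium: R_D = ΣP − R_E = 567.8 − 213.8 = 354 kN.

R_D = 354 kN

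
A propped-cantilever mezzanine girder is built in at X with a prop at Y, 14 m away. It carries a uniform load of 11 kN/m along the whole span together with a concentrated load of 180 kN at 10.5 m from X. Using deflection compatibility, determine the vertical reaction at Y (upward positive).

R_Y = 171.7 kN

Choose R_Y as the redundant. The primary structure is the cantilever fixed at X.
Primary-structure tip deflection at Y by superposition:
  UDL 11: wL⁴/(8EI) = 52822/EI
  point load 180 at a = 10.5: Pa²(3L − a)/(6EI) = 104186/EI
  δ_0 = 157008/EI
Flexibility coefficient — unit upward force at Y: δ_{YY} = L³/(3EI) = 914.7/EI.
Compatibility at Y: δ_0 − R_Y·δ_{YY} = 0, so R_Y = 157008/914.7 = 171.7 kN.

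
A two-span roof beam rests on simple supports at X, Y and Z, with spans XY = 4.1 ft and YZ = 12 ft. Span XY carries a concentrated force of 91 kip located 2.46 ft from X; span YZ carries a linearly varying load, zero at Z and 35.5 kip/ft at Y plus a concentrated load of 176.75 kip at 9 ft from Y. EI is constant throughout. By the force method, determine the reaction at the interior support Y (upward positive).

R_Y = 390.5 kip

Release continuity at Y by inserting a hinge; the redundant is the internal moment M_Y. The primary structure is two simply-supported spans XY and YZ.
End slopes at the hinge Y, treating each span as simply supported:
  span XY: point load 91 at a = 2.46: Pab(L + a)/(6LEI) = 97.9/EI
  span YZ: triangular load, peak 35.5: w₀L³/(45EI) = 1363/EI
  span YZ: point load 176.75 at a = 9: Pab(L + b)/(6LEI) = 994.2/EI
  relative rotation θ_0 = (97.9 + 2357)/EI = 2455/EI
A unit hogging moment at Y produces rotation L₁/(3EI) + L₂/(3EI) = 5.367/EI.
Slope continuity at Y: θ_0 = M_Y·5.367/EI, so M_Y = 2455/5.367 = 457.5 kip·ft (hogging).
Span XY, ΣM about X with M_Y applied at Y: R_Y^{XY}·4.1 = 223.9 + 457.5, so R_Y^{XY} = 166.2 kip and R_X = 91 − 166.2 = -75.19 kip.
Span YZ, ΣM about Z: R_Y^{YZ}·12 = 2234 + 457.5, so R_Y^{YZ} = 224.3 kip and R_Z = 389.8 − 224.3 = 165.4 kip.
R_Y = 166.2 + 224.3 = 390.5 kip.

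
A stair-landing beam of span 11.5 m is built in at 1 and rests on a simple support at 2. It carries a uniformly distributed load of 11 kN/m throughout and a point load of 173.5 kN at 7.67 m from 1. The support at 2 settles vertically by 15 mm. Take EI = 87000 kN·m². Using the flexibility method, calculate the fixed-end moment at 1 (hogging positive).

M_1 = 506.8 kN·m

Remove the prop at 2; the released (primary) structure is a cantilever built in at 1.
Free-end deflection of the primary structure under the applied loading (downward +):
  UDL 11: wL⁴/(8EI) = 24049/EI
  point load 173.5 at a = 7.67: Pa²(3L − a)/(6EI) = 45641/EI
  δ_0 = 69690/EI
Tip deflection under a unit load at 2: L³/(3EI) = 507/EI.
With EI = 87000 kN·m²: δ_0 = 0.80104 m and δ_{22} = 0.005827 m/kN.
Compatibility — the beam at 2 must follow the support down by 0.015 m: δ_0 − R_2·δ_{22} = 0.015, so R_2 = (0.80104 − 0.015)/0.005827 = 134.9 kN.
Moment equilibrium about 1: M_1 = Σ(load moments about 1) − R_2·L = 2058 − 134.9×11.5 = 506.8 kN·m.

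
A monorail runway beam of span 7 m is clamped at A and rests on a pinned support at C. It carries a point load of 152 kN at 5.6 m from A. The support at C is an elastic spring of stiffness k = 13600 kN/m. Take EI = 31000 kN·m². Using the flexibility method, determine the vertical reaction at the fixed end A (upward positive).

R_A = 47.08 kN

Take the reaction at C as the redundant and release it; the primary structure is a cantilever fixed at A.
Free-end deflection of the primary structure under the applied loading (downward +):
  point load 152 at a = 5.6: Pa²(3L − a)/(6EI) = 12235/EI
Tip deflection under a unit load at C: L³/(3EI) = 114.3/EI.
With EI = 31000 kN·m²: δ_0 = 0.39466 m and δ_{CC} = 0.003688 m/kN.
Compatibility — the spring shortens by R_C/k under the reaction it provides: δ_0 − R_C·δ_{CC} = R_C/k. With 1/k = 0.000074 m/kN, R_C = δ_0 / (δ_{CC} + 1/k) = 0.39466 / (0.003688 + 0.000074) = 104.9 kN.
Vertical equilibrium: R_A = ΣP − R_C = 152 − 104.9 = 47.08 kN.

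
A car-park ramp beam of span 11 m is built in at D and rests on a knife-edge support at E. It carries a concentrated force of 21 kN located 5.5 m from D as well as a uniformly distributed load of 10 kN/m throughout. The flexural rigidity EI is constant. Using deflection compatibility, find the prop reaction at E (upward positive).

R_E = 47.81 kN

Release the roller at E. Primary structure: cantilever fixed at D.
Free-end deflection of the primary structure under the applied loading (downward +):
  point load 21 at a = 5.5: Pa²(3L − a)/(6EI) = 2912/EI
  UDL 10: wL⁴/(8EI) = 18301/EI
  δ_0 = 21213/EI
Tip deflection under a unit load at E: L³/(3EI) = 443.7/EI.
The prop prevents deflection at E: R_E = δ_0/δ_{EE} = 21213/443.7 = 47.81 kN.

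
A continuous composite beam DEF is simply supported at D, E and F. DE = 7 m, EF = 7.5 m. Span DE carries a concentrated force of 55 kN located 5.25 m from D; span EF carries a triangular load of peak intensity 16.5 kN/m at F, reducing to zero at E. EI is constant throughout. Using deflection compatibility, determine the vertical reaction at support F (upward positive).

R_F = 33.45 kN

Take M_E as the redundant. Released structure: two simple spans DE and EF with a hinge at E.
End slopes at the hinge E, treating each span as simply supported:
  span DE: point load 55 at a = 5.25: Pab(L + a)/(6LEI) = 147.4/EI
  span EF: triangular load, peak 16.5: 7w₀L³/(360EI) = 135.4/EI
  relative rotation θ_0 = (147.4 + 135.4)/EI = 282.7/EI
A unit hogging moment at E produces rotation L₁/(3EI) + L₂/(3EI) = 4.833/EI.
Compatibility: M_E·(L₁+L₂)/(3EI) = θ_0, giving M_E = 58.5 kN·m (hogging).
Span EF, ΣM about F: R_E^{EF}·7.5 = 154.7 + 58.5, so R_E^{EF} = 28.42 kN and R_F = 61.88 − 28.42 = 33.45 kN.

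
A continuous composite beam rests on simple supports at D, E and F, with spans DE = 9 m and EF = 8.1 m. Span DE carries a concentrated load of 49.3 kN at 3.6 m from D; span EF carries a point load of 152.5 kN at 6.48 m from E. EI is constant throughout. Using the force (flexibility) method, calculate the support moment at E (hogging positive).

M_E = 95.4 kN·m

Take M_E as the redundant. Released structure: two simple spans DE and EF with a hinge at E.
Rotations at E on the released spans (each span's end-slope, ×1/EI):
  span DE: point load 49.3 at a = 3.6: Pab(L + a)/(6LEI) = 223.6/EI
  span EF: point load 152.5 at a = 6.48: Pab(L + b)/(6LEI) = 320.2/EI
  relative rotation θ_0 = (223.6 + 320.2)/EI = 543.8/EI
A unit hogging moment at E produces rotation L₁/(3EI) + L₂/(3EI) = 5.7/EI.
Slope continuity at E: θ_0 = M_E·5.7/EI, so M_E = 543.8/5.7 = 95.4 kN·m (hogging).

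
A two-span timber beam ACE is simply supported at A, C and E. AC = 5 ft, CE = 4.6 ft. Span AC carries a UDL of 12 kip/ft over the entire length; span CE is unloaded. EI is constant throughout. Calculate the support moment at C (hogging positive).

M_C = 19.53 kip·ft

Take M_C as the redundant. Released structure: two simple spans AC and CE with a hinge at C.
Discontinuity in slope at C on the released structure — sum the simple-span end rotations:
  span AC: UDL 12: wL³/(24EI) = 62.5/EI
  relative rotation θ_0 = (62.5 + 0)/EI = 62.5/EI
A unit hogging moment at C produces rotation L₁/(3EI) + L₂/(3EI) = 3.2/EI.
Slope continuity at C: θ_0 = M_C·3.2/EI, so M_C = 62.5/3.2 = 19.53 kip·ft (hogging).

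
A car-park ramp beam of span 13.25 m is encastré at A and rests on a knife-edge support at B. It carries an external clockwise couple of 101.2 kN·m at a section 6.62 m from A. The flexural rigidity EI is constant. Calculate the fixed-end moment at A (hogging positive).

Remove the prop at B; the released (primary) structure is a cantilever built in at A.
Deflection at B on the released cantilever, summing each load's contribution:
  clockwise couple 101.2 at a = 6.62: M₀a(2L − a)/(2EI) = 6659/EI
Tip deflection under a unit load at B: L³/(3EI) = 775.4/EI.
The prop prevents deflection at B: R_B = δ_0/δ_{BB} = 6659/775.4 = 8.588 kN.
Moment equilibrium about A: M_A = Σ(load moments about A) − R_B·L = 101.2 − 8.588×13.25 = -12.59 kN·m.

M_A = -12.59 kN·m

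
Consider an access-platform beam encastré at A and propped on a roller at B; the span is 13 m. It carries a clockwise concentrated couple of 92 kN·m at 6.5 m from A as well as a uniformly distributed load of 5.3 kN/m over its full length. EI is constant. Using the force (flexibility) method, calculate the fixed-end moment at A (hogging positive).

M_A = 100.5 kN·m

Release the roller at B. Primary structure: cantilever fixed at A.
Free-end deflection of the primary structure under the applied loading (downward +):
  clockwise couple 92 at a = 6.5: M₀a(2L − a)/(2EI) = 5830/EI
  UDL 5.3: wL⁴/(8EI) = 18922/EI
  δ_0 = 24752/EI
Tip deflection under a unit load at B: L³/(3EI) = 732.3/EI.
Compatibility at B: δ_0 − R_B·δ_{BB} = 0, so R_B = 24752/732.3 = 33.8 kN.
Moment equilibrium about A: M_A = Σ(load moments about A) − R_B·L = 539.9 − 33.8×13 = 100.5 kN·m.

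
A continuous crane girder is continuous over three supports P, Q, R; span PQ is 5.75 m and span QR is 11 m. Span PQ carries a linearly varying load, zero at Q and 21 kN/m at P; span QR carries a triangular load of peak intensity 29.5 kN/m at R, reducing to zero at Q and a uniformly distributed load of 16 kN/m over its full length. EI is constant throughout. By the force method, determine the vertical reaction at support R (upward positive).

R_R = 168 kN

Insert a hinge at Q; M_Q is the redundant, and each span becomes simply supported.
End slopes at the hinge Q, treating each span as simply supported:
  span PQ: triangular load, peak 21: 7w₀L³/(360EI) = 77.63/EI
  span QR: triangular load, peak 29.5: 7w₀L³/(360EI) = 763.5/EI
  span QR: UDL 16: wL³/(24EI) = 887.3/EI
  relative rotation θ_0 = (77.63 + 1651)/EI = 1728/EI
A unit hogging moment at Q produces rotation L₁/(3EI) + L₂/(3EI) = 5.583/EI.
Slope continuity at Q: θ_0 = M_Q·5.583/EI, so M_Q = 1728/5.583 = 309.6 kN·m (hogging).
Span QR, ΣM about R: R_Q^{QR}·11 = 1563 + 309.6, so R_Q^{QR} = 170.2 kN and R_R = 338.2 − 170.2 = 168 kN.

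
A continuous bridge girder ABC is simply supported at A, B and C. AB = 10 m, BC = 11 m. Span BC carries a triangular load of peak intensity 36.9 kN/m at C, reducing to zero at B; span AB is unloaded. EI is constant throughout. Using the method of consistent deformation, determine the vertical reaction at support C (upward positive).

Take M_B as the redundant. Released structure: two simple spans AB and BC with a hinge at B.
Rotations at B on the released spans (each span's end-slope, ×1/EI):
  span BC: triangular load, peak 36.9: 7w₀L³/(360EI) = 955/EI
  relative rotation θ_0 = (0 + 955)/EI = 955/EI
A unit hogging moment at B produces rotation L₁/(3EI) + L₂/(3EI) = 7/EI.
Compatibility: M_B·(L₁+L₂)/(3EI) = θ_0, giving M_B = 136.4 kN·m (hogging).
Span BC, ΣM about C: R_B^{BC}·11 = 744.1 + 136.4, so R_B^{BC} = 80.05 kN and R_C = 202.9 − 80.05 = 122.9 kN.

R_C = 122.9 kN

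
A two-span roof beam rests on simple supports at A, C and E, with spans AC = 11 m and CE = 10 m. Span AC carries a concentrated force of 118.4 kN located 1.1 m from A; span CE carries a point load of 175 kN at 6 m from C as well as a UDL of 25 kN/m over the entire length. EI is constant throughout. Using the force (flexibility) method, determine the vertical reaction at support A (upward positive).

Insert a hinge at C; M_C is the redundant, and each span becomes simply supported.
Discontinuity in slope at C on the released structure — sum the simple-span end rotations:
  span AC: point load 118.4 at a = 1.1: Pab(L + a)/(6LEI) = 236.4/EI
  span CE: point load 175 at a = 6: Pab(L + b)/(6LEI) = 980/EI
  span CE: UDL 25: wL³/(24EI) = 1042/EI
  relative rotation θ_0 = (236.4 + 2022)/EI = 2258/EI
A unit hogging moment at C produces rotation L₁/(3EI) + L₂/(3EI) = 7/EI.
Slope continuity at C: θ_0 = M_C·7/EI, so M_C = 2258/7 = 322.6 kN·m (hogging).
Span AC, ΣM about A with M_C applied at C: R_C^{AC}·11 = 130.2 + 322.6, so R_C^{AC} = 41.17 kN and R_A = 118.4 − 41.17 = 77.23 kN.

R_A = 77.23 kN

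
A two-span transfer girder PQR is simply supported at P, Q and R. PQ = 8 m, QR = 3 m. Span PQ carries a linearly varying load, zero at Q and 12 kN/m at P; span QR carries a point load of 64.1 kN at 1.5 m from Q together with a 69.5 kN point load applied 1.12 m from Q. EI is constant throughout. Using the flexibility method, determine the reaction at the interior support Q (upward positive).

R_Q = 116 kN

Insert a hinge at Q; M_Q is the redundant, and each span becomes simply supported.
End slopes at the hinge Q, treating each span as simply supported:
  span PQ: triangular load, peak 12: 7w₀L³/(360EI) = 119.5/EI
  span QR: point load 64.1 at a = 1.5: Pab(L + b)/(6LEI) = 36.06/EI
  span QR: point load 69.5 at a = 1.12: Pab(L + b)/(6LEI) = 39.67/EI
  relative rotation θ_0 = (119.5 + 75.73)/EI = 195.2/EI
A unit hogging moment at Q produces rotation L₁/(3EI) + L₂/(3EI) = 3.667/EI.
Slope continuity at Q: θ_0 = M_Q·3.667/EI, so M_Q = 195.2/3.667 = 53.24 kN·m (hogging).
Span PQ, ΣM about P with M_Q applied at Q: R_Q^{PQ}·8 = 128 + 53.24, so R_Q^{PQ} = 22.65 kN and R_P = 48 − 22.65 = 25.35 kN.
Span QR, ΣM about R: R_Q^{QR}·3 = 226.8 + 53.24, so R_Q^{QR} = 93.35 kN and R_R = 133.6 − 93.35 = 40.25 kN.
R_Q = 22.65 + 93.35 = 116 kN.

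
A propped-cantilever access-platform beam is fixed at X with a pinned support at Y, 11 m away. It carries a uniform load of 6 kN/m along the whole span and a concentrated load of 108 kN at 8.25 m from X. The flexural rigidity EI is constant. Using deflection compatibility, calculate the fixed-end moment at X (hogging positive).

M_X = 230 kN·m

Take the reaction at Y as the redundant and release it; the primary structure is a cantilever fixed at X.
Primary-structure tip deflection at Y by superposition:
  UDL 6: wL⁴/(8EI) = 10981/EI
  point load 108 at a = 8.25: Pa²(3L − a)/(6EI) = 30322/EI
  δ_0 = 41303/EI
Flexibility coefficient — unit upward force at Y: δ_{YY} = L³/(3EI) = 443.7/EI.
Compatibility at Y: δ_0 − R_Y·δ_{YY} = 0, so R_Y = 41303/443.7 = 93.09 kN.
Moment equilibrium about X: M_X = Σ(load moments about X) − R_Y·L = 1254 − 93.09×11 = 230 kN·m.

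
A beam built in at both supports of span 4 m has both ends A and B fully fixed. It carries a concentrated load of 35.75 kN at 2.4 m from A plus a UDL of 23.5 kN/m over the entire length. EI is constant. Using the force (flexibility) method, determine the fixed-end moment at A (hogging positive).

Take the two fixed-end moments M_A, M_B as redundants; the released structure is the simple span AB.
Simple-span end rotations at A and B under the given loads:
  at A: point load 35.75 at a = 2.4: Pab(L + b)/(6LEI) = 32.03/EI
  at B: point load 35.75 at a = 2.4: Pab(L + a)/(6LEI) = 36.61/EI
  at A: UDL 23.5: wL³/(24EI) = 62.67/EI
  at B: UDL 23.5: wL³/(24EI) = 62.67/EI
  θ_A0 = 94.7/EI,  θ_B0 = 99.27/EI
Flexibility coefficients: a unit moment at one end gives L/(3EI) there and L/(6EI) at the far end, so f₁₁ = f₂₂ = 1.333/EI and f₁₂ = f₂₁ = 0.6667/EI.
Compatibility — zero rotation at each built-in end:
  1.333 M_A + 0.6667 M_B = 94.7
  0.6667 M_A + 1.333 M_B = 99.27
Solving the pair gives M_A = 45.06 kN·m and M_B = 51.93 kN·m (hogging).

M_A = 45.06 kN·m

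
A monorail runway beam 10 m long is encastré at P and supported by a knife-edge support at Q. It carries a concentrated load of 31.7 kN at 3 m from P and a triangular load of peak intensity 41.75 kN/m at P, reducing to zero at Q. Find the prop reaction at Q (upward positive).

Release the roller at Q. Primary structure: cantilever fixed at P.
Primary-structure tip deflection at Q by superposition:
  point load 31.7 at a = 3: Pa²(3L − a)/(6EI) = 1284/EI
  triangular load, peak 41.75 at the fixed end: w₀L⁴/(30EI) = 13917/EI
  δ_0 = 15201/EI
Flexibility coefficient — unit upward force at Q: δ_{QQ} = L³/(3EI) = 333.3/EI.
The prop prevents deflection at Q: R_Q = δ_0/δ_{QQ} = 15201/333.3 = 45.6 kN.

R_Q = 45.6 kN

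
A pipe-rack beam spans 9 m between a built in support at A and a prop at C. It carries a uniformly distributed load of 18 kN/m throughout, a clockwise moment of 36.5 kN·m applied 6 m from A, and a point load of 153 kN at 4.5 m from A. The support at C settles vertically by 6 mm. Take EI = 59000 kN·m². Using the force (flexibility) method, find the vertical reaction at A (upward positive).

R_A = 202.5 kN

Remove the prop at C; the released (primary) structure is a cantilever built in at A.
Primary-structure tip deflection at C by superposition:
  UDL 18: wL⁴/(8EI) = 14762/EI
  clockwise couple 36.5 at a = 6: M₀a(2L − a)/(2EI) = 1314/EI
  point load 153 at a = 4.5: Pa²(3L − a)/(6EI) = 11618/EI
  δ_0 = 27695/EI
Tip deflection under a unit load at C: L³/(3EI) = 243/EI.
With EI = 59000 kN·m²: δ_0 = 0.4694 m and δ_{CC} = 0.004119 m/kN.
Compatibility — the beam at C must follow the support down by 0.006 m: δ_0 − R_C·δ_{CC} = 0.006, so R_C = (0.4694 − 0.006)/0.004119 = 112.5 kN.
Vertical equilibrium: R_A = ΣP − R_C = 315 − 112.5 = 202.5 kN.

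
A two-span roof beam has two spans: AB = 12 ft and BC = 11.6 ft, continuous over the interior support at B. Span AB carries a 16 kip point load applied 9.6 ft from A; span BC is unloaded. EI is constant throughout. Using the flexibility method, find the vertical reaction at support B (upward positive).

R_B = 15.18 kip

Release continuity at B by inserting a hinge; the redundant is the internal moment M_B. The primary structure is two simply-supported spans AB and BC.
End slopes at the hinge B, treating each span as simply supported:
  span AB: point load 16 at a = 9.6: Pab(L + a)/(6LEI) = 110.6/EI
  relative rotation θ_0 = (110.6 + 0)/EI = 110.6/EI
A unit hogging moment at B produces rotation L₁/(3EI) + L₂/(3EI) = 7.867/EI.
Compatibility: M_B·(L₁+L₂)/(3EI) = θ_0, giving M_B = 14.06 kip·ft (hogging).
Span AB, ΣM about A with M_B applied at B: R_B^{AB}·12 = 153.6 + 14.06, so R_B^{AB} = 13.97 kip and R_A = 16 − 13.97 = 2.028 kip.
Span BC, ΣM about C: R_B^{BC}·11.6 = 0 + 14.06, so R_B^{BC} = 1.212 kip and R_C = 0 − 1.212 = -1.212 kip.
R_B = 13.97 + 1.212 = 15.18 kip.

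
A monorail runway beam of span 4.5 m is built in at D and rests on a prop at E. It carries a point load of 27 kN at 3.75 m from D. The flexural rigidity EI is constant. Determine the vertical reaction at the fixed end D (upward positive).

Choose R_E as the redundant. The primary structure is the cantilever fixed at D.
Deflection at E on the released cantilever, summing each load's contribution:
  point load 27 at a = 3.75: Pa²(3L − a)/(6EI) = 617/EI
Flexibility coefficient — unit upward force at E: δ_{EE} = L³/(3EI) = 30.38/EI.
The prop prevents deflection at E: R_E = δ_0/δ_{EE} = 617/30.38 = 20.31 kN.
Vertical equilibrium: R_D = ΣP − R_E = 27 − 20.31 = 6.688 kN.

R_D = 6.688 kN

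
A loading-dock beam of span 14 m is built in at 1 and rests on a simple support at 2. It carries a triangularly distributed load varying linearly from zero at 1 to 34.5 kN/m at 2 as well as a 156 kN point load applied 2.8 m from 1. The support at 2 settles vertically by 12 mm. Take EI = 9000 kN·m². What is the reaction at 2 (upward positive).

R_2 = 141.4 kN

Choose R_2 as the redundant. The primary structure is the cantilever fixed at 1.
Primary-structure tip deflection at 2 by superposition:
  triangular load, peak 34.5 at the free end: 11w₀L⁴/(120EI) = 121491/EI
  point load 156 at a = 2.8: Pa²(3L − a)/(6EI) = 7991/EI
  δ_0 = 129481/EI
Flexibility coefficient — unit upward force at 2: δ_{22} = L³/(3EI) = 914.7/EI.
With EI = 9000 kN·m²: δ_0 = 14.387 m and δ_{22} = 0.10163 m/kN.
Compatibility — the beam at 2 must follow the support down by 0.012 m: δ_0 − R_2·δ_{22} = 0.012, so R_2 = (14.387 − 0.012)/0.10163 = 141.4 kN.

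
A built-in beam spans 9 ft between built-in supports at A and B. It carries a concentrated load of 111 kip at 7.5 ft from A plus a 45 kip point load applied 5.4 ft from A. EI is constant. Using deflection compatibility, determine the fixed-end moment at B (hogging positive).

Release both end moments; the primary structure is a simply-supported span AB with redundants M_A and M_B.
On the primary (simply-supported) span, the end slopes from the loading are:
  at A: point load 111 at a = 7.5: Pab(L + b)/(6LEI) = 242.8/EI
  at B: point load 111 at a = 7.5: Pab(L + a)/(6LEI) = 381.6/EI
  at A: point load 45 at a = 5.4: Pab(L + b)/(6LEI) = 204.1/EI
  at B: point load 45 at a = 5.4: Pab(L + a)/(6LEI) = 233.3/EI
  θ_A0 = 446.9/EI,  θ_B0 = 614.8/EI
Flexibility coefficients: a unit moment at one end gives L/(3EI) there and L/(6EI) at the far end, so f₁₁ = f₂₂ = 3/EI and f₁₂ = f₂₁ = 1.5/EI.
Compatibility — zero rotation at each built-in end:
  3 M_A + 1.5 M_B = 446.9
  1.5 M_A + 3 M_B = 614.8
Solving the pair gives M_A = 62.01 kip·ft and M_B = 173.9 kip·ft (hogging).

M_B = 173.9 kip·ft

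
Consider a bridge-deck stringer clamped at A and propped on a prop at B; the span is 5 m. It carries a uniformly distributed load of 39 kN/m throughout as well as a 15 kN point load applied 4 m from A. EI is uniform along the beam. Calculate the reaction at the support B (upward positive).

Release the roller at B. Primary structure: cantilever fixed at A.
Downward deflection at the released point B due to the loads:
  UDL 39: wL⁴/(8EI) = 3047/EI
  point load 15 at a = 4: Pa²(3L − a)/(6EI) = 440/EI
  δ_0 = 3487/EI
Tip deflection under a unit load at B: L³/(3EI) = 41.67/EI.
The prop prevents deflection at B: R_B = δ_0/δ_{BB} = 3487/41.67 = 83.69 kN.

R_B = 83.69 kN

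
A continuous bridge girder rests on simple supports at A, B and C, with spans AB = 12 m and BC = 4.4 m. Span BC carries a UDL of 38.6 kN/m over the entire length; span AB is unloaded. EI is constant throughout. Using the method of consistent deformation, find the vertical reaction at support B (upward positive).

R_B = 92.7 kN

Insert a hinge at B; M_B is the redundant, and each span becomes simply supported.
End slopes at the hinge B, treating each span as simply supported:
  span BC: UDL 38.6: wL³/(24EI) = 137/EI
  relative rotation θ_0 = (0 + 137)/EI = 137/EI
A unit hogging moment at B produces rotation L₁/(3EI) + L₂/(3EI) = 5.467/EI.
Slope continuity at B: θ_0 = M_B·5.467/EI, so M_B = 137/5.467 = 25.06 kN·m (hogging).
Span AB, ΣM about A with M_B applied at B: R_B^{AB}·12 = 0 + 25.06, so R_B^{AB} = 2.088 kN and R_A = 0 − 2.088 = -2.088 kN.
Span BC, ΣM about C: R_B^{BC}·4.4 = 373.6 + 25.06, so R_B^{BC} = 90.62 kN and R_C = 169.8 − 90.62 = 79.22 kN.
R_B = 2.088 + 90.62 = 92.7 kN.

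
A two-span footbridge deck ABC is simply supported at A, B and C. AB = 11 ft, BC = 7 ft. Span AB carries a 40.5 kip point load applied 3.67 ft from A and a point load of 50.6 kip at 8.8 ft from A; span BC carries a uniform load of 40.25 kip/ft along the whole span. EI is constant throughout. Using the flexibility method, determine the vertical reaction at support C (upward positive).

Take M_B as the redundant. Released structure: two simple spans AB and BC with a hinge at B.
End slopes at the hinge B, treating each span as simply supported:
  span AB: point load 40.5 at a = 3.67: Pab(L + a)/(6LEI) = 242.2/EI
  span AB: point load 50.6 at a = 8.8: Pab(L + a)/(6LEI) = 293.9/EI
  span BC: UDL 40.25: wL³/(24EI) = 575.2/EI
  relative rotation θ_0 = (536 + 575.2)/EI = 1111/EI
A unit hogging moment at B produces rotation L₁/(3EI) + L₂/(3EI) = 6/EI.
Compatibility: M_B·(L₁+L₂)/(3EI) = θ_0, giving M_B = 185.2 kip·ft (hogging).
Span BC, ΣM about C: R_B^{BC}·7 = 986.1 + 185.2, so R_B^{BC} = 167.3 kip and R_C = 281.8 − 167.3 = 114.4 kip.

R_C = 114.4 kip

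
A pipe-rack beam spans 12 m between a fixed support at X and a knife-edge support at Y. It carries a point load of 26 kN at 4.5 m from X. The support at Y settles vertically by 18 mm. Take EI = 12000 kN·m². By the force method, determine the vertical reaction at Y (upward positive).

R_Y = 4.424 kN

Remove the prop at Y; the released (primary) structure is a cantilever built in at X.
Downward deflection at the released point Y due to the loads:
  point load 26 at a = 4.5: Pa²(3L − a)/(6EI) = 2764/EI
Flexibility coefficient — unit upward force at Y: δ_{YY} = L³/(3EI) = 576/EI.
With EI = 12000 kN·m²: δ_0 = 0.23034 m and δ_{YY} = 0.048 m/kN.
Compatibility — the beam at Y must follow the support down by 0.018 m: δ_0 − R_Y·δ_{YY} = 0.018, so R_Y = (0.23034 − 0.018)/0.048 = 4.424 kN.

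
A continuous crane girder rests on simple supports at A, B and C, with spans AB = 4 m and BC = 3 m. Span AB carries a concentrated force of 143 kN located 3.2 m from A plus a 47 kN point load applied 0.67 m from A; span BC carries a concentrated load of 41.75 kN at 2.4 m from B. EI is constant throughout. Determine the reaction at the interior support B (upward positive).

R_B = 166.2 kN

Insert a hinge at B; M_B is the redundant, and each span becomes simply supported.
Discontinuity in slope at B on the released structure — sum the simple-span end rotations:
  span AB: point load 143 at a = 3.2: Pab(L + a)/(6LEI) = 109.8/EI
  span AB: point load 47 at a = 0.67: Pab(L + a)/(6LEI) = 20.4/EI
  span BC: point load 41.75 at a = 2.4: Pab(L + b)/(6LEI) = 12.02/EI
  relative rotation θ_0 = (130.2 + 12.02)/EI = 142.3/EI
A unit hogging moment at B produces rotation L₁/(3EI) + L₂/(3EI) = 2.333/EI.
Slope continuity at B: θ_0 = M_B·2.333/EI, so M_B = 142.3/2.333 = 60.97 kN·m (hogging).
Span AB, ΣM about A with M_B applied at B: R_B^{AB}·4 = 489.1 + 60.97, so R_B^{AB} = 137.5 kN and R_A = 190 − 137.5 = 52.49 kN.
Span BC, ΣM about C: R_B^{BC}·3 = 25.05 + 60.97, so R_B^{BC} = 28.67 kN and R_C = 41.75 − 28.67 = 13.08 kN.
R_B = 137.5 + 28.67 = 166.2 kN.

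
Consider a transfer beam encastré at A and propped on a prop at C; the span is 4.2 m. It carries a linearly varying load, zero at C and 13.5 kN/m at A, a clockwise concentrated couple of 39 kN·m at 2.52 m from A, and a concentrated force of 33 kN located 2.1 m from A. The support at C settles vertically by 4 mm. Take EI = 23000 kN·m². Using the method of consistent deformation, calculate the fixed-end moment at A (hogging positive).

Release the roller at C. Primary structure: cantilever fixed at A.
Primary-structure tip deflection at C by superposition:
  triangular load, peak 13.5 at the fixed end: w₀L⁴/(30EI) = 140/EI
  clockwise couple 39 at a = 2.52: M₀a(2L − a)/(2EI) = 288.9/EI
  point load 33 at a = 2.1: Pa²(3L − a)/(6EI) = 254.7/EI
  δ_0 = 683.6/EI
Tip deflection under a unit load at C: L³/(3EI) = 24.7/EI.
With EI = 23000 kN·m²: δ_0 = 0.029724 m and δ_{CC} = 0.001074 m/kN.
Compatibility — the beam at C must follow the support down by 0.004 m: δ_0 − R_C·δ_{CC} = 0.004, so R_C = (0.029724 − 0.004)/0.001074 = 23.96 kN.
Moment equilibrium about A: M_A = Σ(load moments about A) − R_C·L = 148 − 23.96×4.2 = 47.37 kN·m.

M_A = 47.37 kN·m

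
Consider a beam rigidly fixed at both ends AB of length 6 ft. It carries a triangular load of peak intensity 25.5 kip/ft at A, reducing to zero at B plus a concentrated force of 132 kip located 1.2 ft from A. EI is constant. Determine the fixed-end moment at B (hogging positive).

M_B = 55.94 kip·ft

Release both end moments; the primary structure is a simply-supported span AB with redundants M_A and M_B.
Simple-span end rotations at A and B under the given loads:
  at A: triangular load, peak 25.5: w₀L³/(45EI) = 122.4/EI
  at B: triangular load, peak 25.5: 7w₀L³/(360EI) = 107.1/EI
  at A: point load 132 at a = 1.2: Pab(L + b)/(6LEI) = 228.1/EI
  at B: point load 132 at a = 1.2: Pab(L + a)/(6LEI) = 152.1/EI
  θ_A0 = 350.5/EI,  θ_B0 = 259.2/EI
Flexibility coefficients: a unit moment at one end gives L/(3EI) there and L/(6EI) at the far end, so f₁₁ = f₂₂ = 2/EI and f₁₂ = f₂₁ = 1/EI.
Compatibility — zero rotation at each built-in end:
  2 M_A + 1 M_B = 350.5
  1 M_A + 2 M_B = 259.2
Solving the pair gives M_A = 147.3 kip·ft and M_B = 55.94 kip·ft (hogging).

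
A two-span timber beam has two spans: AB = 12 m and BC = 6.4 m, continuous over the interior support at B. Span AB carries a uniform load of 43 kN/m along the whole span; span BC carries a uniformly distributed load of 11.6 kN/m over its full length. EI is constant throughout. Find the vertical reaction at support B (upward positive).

R_B = 421 kN

Take M_B as the redundant. Released structure: two simple spans AB and BC with a hinge at B.
End slopes at the hinge B, treating each span as simply supported:
  span AB: UDL 43: wL³/(24EI) = 3096/EI
  span BC: UDL 11.6: wL³/(24EI) = 126.7/EI
  relative rotation θ_0 = (3096 + 126.7)/EI = 3223/EI
A unit hogging moment at B produces rotation L₁/(3EI) + L₂/(3EI) = 6.133/EI.
Compatibility: M_B·(L₁+L₂)/(3EI) = θ_0, giving M_B = 525.4 kN·m (hogging).
Span AB, ΣM about A with M_B applied at B: R_B^{AB}·12 = 3096 + 525.4, so R_B^{AB} = 301.8 kN and R_A = 516 − 301.8 = 214.2 kN.
Span BC, ΣM about C: R_B^{BC}·6.4 = 237.6 + 525.4, so R_B^{BC} = 119.2 kN and R_C = 74.24 − 119.2 = -44.98 kN.
R_B = 301.8 + 119.2 = 421 kN.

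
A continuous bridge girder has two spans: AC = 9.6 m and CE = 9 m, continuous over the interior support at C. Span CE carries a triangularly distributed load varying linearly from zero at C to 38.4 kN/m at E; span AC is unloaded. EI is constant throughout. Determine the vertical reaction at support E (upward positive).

Take M_C as the redundant. Released structure: two simple spans AC and CE with a hinge at C.
Discontinuity in slope at C on the released structure — sum the simple-span end rotations:
  span CE: triangular load, peak 38.4: 7w₀L³/(360EI) = 544.3/EI
  relative rotation θ_0 = (0 + 544.3)/EI = 544.3/EI
A unit hogging moment at C produces rotation L₁/(3EI) + L₂/(3EI) = 6.2/EI.
Slope continuity at C: θ_0 = M_C·6.2/EI, so M_C = 544.3/6.2 = 87.79 kN·m (hogging).
Span CE, ΣM about E: R_C^{CE}·9 = 518.4 + 87.79, so R_C^{CE} = 67.35 kN and R_E = 172.8 − 67.35 = 105.4 kN.

R_E = 105.4 kN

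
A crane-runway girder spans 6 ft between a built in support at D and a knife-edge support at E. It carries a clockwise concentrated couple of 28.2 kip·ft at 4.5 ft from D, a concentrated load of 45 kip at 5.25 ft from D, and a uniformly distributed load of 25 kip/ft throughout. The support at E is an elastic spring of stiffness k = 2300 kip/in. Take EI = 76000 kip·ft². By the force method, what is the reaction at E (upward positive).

R_E = 95.8 kip

Choose R_E as the redundant. The primary structure is the cantilever fixed at D.
Deflection at E on the released cantilever, summing each load's contribution:
  clockwise couple 28.2 at a = 4.5: M₀a(2L − a)/(2EI) = 475.9/EI
  point load 45 at a = 5.25: Pa²(3L − a)/(6EI) = 2636/EI
  UDL 25: wL⁴/(8EI) = 4050/EI
  δ_0 = 7162/EI
Flexibility coefficient — unit upward force at E: δ_{EE} = L³/(3EI) = 72/EI.
With EI = 76000 kip·ft²: δ_0 = 0.094231 ft and δ_{EE} = 0.000947 ft/kip.
Compatibility — the spring shortens by R_E/k under the reaction it provides: δ_0 − R_E·δ_{EE} = R_E/k. With 1/k = 1/(2300×12) ft/kip = 0.000036 ft/kip, R_E = δ_0 / (δ_{EE} + 1/k) = 0.094231 / (0.000947 + 0.000036) = 95.8 kip.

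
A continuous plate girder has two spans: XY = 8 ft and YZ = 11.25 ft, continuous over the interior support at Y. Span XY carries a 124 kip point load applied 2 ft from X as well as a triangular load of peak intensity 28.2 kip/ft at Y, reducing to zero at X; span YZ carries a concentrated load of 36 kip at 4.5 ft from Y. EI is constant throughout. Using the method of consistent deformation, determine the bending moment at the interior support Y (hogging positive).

M_Y = 143.8 kip·ft

Release continuity at Y by inserting a hinge; the redundant is the internal moment M_Y. The primary structure is two simply-supported spans XY and YZ.
Discontinuity in slope at Y on the released structure — sum the simple-span end rotations:
  span XY: point load 124 at a = 2: Pab(L + a)/(6LEI) = 310/EI
  span XY: triangular load, peak 28.2: w₀L³/(45EI) = 320.9/EI
  span YZ: point load 36 at a = 4.5: Pab(L + b)/(6LEI) = 291.6/EI
  relative rotation θ_0 = (630.9 + 291.6)/EI = 922.5/EI
A unit hogging moment at Y produces rotation L₁/(3EI) + L₂/(3EI) = 6.417/EI.
Compatibility: M_Y·(L₁+L₂)/(3EI) = θ_0, giving M_Y = 143.8 kip·ft (hogging).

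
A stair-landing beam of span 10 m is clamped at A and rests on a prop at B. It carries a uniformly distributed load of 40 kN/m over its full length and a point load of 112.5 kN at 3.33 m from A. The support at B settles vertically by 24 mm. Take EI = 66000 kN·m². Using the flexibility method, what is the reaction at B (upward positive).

R_B = 161.9 kN

Choose R_B as the redundant. The primary structure is the cantilever fixed at A.
Primary-structure tip deflection at B by superposition:
  UDL 40: wL⁴/(8EI) = 50000/EI
  point load 112.5 at a = 3.33: Pa²(3L − a)/(6EI) = 5545/EI
  δ_0 = 55545/EI
Flexibility coefficient — unit upward force at B: δ_{BB} = L³/(3EI) = 333.3/EI.
With EI = 66000 kN·m²: δ_0 = 0.84159 m and δ_{BB} = 0.005051 m/kN.
Compatibility — the beam at B must follow the support down by 0.024 m: δ_0 − R_B·δ_{BB} = 0.024, so R_B = (0.84159 − 0.024)/0.005051 = 161.9 kN.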